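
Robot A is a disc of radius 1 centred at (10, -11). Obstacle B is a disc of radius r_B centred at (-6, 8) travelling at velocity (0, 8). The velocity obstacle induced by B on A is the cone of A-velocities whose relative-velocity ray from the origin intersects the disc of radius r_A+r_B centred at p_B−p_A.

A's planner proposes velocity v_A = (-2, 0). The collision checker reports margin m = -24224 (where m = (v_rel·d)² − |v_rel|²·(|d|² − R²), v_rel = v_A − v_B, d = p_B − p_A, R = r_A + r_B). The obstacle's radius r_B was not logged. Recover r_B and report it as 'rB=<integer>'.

m = -24224
d = (-16, 19);  v_rel = (-2, -8),  |v_rel|² = 68
v_rel×d = (-2)·(19) − (-8)·(-16) = -166
since m = R²·68 − (-166)²:  R² = (27556 + -24224) / 68 = 49
R = √49 = 7  ⇒  r_B = 7 − 1 = 6

rB=6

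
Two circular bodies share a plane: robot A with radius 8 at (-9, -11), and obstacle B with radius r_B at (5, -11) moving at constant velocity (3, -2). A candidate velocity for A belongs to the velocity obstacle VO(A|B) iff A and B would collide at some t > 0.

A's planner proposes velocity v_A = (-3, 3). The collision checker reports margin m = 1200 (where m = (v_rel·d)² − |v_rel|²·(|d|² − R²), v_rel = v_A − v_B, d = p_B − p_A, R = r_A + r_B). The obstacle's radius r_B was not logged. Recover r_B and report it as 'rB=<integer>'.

m = 1200
d = (14, 0);  v_rel = (-6, 5),  |v_rel|² = 61
v_rel×d = (-6)·(0) − (5)·(14) = -70
since m = R²·61 − (-70)²:  R² = (4900 + 1200) / 61 = 100
R = √100 = 10  ⇒  r_B = 10 − 8 = 2

rB=2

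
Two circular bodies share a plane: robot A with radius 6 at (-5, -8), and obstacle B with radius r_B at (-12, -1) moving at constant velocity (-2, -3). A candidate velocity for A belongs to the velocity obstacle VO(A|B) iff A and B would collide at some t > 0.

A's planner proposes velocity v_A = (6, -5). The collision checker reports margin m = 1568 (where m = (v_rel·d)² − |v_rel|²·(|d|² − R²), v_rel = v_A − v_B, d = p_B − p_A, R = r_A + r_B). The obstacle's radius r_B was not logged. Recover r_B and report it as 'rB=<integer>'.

m = 1568
d = (-7, 7);  v_rel = (8, -2),  |v_rel|² = 68
v_rel×d = (8)·(7) − (-2)·(-7) = 42
since m = R²·68 − 42²:  R² = (1764 + 1568) / 68 = 49
R = √49 = 7  ⇒  r_B = 7 − 6 = 1

rB=1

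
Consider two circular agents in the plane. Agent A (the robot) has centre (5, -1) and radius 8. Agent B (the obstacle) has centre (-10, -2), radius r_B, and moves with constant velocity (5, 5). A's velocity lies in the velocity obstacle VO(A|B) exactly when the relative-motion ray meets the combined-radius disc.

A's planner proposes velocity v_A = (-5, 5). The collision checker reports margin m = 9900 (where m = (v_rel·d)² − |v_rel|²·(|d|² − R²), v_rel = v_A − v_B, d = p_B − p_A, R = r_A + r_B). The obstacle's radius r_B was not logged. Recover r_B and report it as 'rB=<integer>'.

m = 9900
d = (-15, -1);  v_rel = (-10, 0),  |v_rel|² = 100
v_rel×d = (-10)·(-1) − (0)·(-15) = 10
since m = R²·100 − 10²:  R² = (100 + 9900) / 100 = 100
R = √100 = 10  ⇒  r_B = 10 − 8 = 2

rB=2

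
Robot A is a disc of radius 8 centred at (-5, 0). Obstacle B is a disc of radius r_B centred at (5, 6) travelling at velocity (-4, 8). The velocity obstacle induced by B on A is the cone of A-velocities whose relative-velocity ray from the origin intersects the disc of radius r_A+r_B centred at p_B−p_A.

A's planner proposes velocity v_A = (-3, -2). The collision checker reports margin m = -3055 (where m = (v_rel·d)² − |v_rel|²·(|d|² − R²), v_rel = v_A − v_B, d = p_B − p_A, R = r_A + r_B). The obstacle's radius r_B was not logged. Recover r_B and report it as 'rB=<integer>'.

m = -3055
d = (10, 6);  v_rel = (1, -10),  |v_rel|² = 101
v_rel×d = (1)·(6) − (-10)·(10) = 106
since m = R²·101 − 106²:  R² = (11236 + -3055) / 101 = 81
R = √81 = 9  ⇒  r_B = 9 − 8 = 1

rB=1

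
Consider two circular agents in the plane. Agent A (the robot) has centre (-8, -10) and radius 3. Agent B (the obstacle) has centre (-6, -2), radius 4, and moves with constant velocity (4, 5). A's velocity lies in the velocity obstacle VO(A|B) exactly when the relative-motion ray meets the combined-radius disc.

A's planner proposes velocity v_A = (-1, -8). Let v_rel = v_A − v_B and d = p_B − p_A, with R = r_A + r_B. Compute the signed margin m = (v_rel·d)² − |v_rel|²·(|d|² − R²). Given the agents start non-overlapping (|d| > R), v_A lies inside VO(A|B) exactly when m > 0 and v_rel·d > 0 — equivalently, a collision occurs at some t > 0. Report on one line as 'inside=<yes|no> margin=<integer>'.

d = (2, 8),  |d|² = 68;  R = 3+4 = 7,  c = 68−7² = 19
v_rel = (-5, -13),  |v_rel|² = 194;  v_rel·d = (-5)·(2) + (-13)·(8) = -114
194·t² + 228·t + 19 = 0  ⇒  m = (-114)² − 194·19 = 9310
m = 9310 > 0,  v_rel·d = -114 < 0  ⇒  outside

inside=no margin=9310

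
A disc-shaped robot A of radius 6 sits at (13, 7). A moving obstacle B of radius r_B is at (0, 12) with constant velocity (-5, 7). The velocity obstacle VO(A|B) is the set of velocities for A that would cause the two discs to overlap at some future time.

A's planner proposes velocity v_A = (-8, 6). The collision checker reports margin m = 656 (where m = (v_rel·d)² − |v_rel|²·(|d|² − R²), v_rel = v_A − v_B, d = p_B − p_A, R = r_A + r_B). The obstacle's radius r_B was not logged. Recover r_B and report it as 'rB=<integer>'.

m = 656
d = (-13, 5);  v_rel = (-3, -1),  |v_rel|² = 10
v_rel×d = (-3)·(5) − (-1)·(-13) = -28
since m = R²·10 − (-28)²:  R² = (784 + 656) / 10 = 144
R = √144 = 12  ⇒  r_B = 12 − 6 = 6

rB=6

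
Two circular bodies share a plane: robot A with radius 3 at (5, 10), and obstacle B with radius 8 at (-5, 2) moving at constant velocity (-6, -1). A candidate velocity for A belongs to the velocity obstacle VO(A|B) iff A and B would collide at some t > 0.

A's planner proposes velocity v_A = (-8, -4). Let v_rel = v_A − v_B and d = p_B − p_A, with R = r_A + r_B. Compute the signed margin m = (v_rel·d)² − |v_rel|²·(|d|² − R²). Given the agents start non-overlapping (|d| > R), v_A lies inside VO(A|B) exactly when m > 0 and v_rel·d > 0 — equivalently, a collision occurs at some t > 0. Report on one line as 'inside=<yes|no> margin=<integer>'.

d = (-10, -8),  |d|² = 164;  R = 3+8 = 11,  c = 164−11² = 43
v_rel = (-2, -3),  |v_rel|² = 13;  v_rel·d = (-2)·(-10) + (-3)·(-8) = 44
13·t² − 88·t + 43 = 0  ⇒  m = 44² − 13·43 = 1377
m = 1377 > 0,  v_rel·d = 44 > 0  ⇒  inside

inside=yes margin=1377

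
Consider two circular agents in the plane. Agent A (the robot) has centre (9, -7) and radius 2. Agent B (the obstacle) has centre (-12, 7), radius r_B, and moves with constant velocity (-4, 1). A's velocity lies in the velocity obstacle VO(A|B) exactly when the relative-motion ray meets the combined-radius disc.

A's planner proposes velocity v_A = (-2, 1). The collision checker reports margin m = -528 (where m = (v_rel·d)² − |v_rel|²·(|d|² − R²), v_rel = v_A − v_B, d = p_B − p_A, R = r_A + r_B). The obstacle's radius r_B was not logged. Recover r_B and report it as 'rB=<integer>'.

m = -528
d = (-21, 14);  v_rel = (2, 0),  |v_rel|² = 4
v_rel×d = (2)·(14) − (0)·(-21) = 28
since m = R²·4 − 28²:  R² = (784 + -528) / 4 = 64
R = √64 = 8  ⇒  r_B = 8 − 2 = 6

rB=6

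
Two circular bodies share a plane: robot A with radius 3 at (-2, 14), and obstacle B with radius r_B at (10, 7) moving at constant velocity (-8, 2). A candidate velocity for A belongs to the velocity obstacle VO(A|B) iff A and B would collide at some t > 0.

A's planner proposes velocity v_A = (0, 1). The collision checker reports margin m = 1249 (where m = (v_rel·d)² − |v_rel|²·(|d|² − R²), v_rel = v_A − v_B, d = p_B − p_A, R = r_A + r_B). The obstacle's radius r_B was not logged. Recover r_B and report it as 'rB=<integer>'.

m = 1249
d = (12, -7);  v_rel = (8, -1),  |v_rel|² = 65
v_rel×d = (8)·(-7) − (-1)·(12) = -44
since m = R²·65 − (-44)²:  R² = (1936 + 1249) / 65 = 49
R = √49 = 7  ⇒  r_B = 7 − 3 = 4

rB=4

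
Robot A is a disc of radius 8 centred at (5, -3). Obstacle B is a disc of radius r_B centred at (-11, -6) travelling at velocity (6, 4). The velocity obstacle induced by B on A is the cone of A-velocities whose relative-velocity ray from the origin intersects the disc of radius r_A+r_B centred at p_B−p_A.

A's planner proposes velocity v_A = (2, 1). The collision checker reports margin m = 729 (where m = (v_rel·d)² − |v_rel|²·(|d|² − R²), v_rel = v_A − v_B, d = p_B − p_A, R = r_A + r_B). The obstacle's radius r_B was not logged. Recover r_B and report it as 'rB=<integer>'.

m = 729
d = (-16, -3);  v_rel = (-4, -3),  |v_rel|² = 25
v_rel×d = (-4)·(-3) − (-3)·(-16) = -36
since m = R²·25 − (-36)²:  R² = (1296 + 729) / 25 = 81
R = √81 = 9  ⇒  r_B = 9 − 8 = 1

rB=1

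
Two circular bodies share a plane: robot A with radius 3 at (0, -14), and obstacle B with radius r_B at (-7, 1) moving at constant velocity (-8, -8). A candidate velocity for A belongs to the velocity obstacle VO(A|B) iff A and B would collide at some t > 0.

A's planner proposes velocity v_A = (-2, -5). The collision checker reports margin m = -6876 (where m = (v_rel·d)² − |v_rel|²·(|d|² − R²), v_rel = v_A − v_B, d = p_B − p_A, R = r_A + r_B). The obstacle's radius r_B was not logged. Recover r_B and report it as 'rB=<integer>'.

m = -6876
d = (-7, 15);  v_rel = (6, 3),  |v_rel|² = 45
v_rel×d = (6)·(15) − (3)·(-7) = 111
since m = R²·45 − 111²:  R² = (12321 + -6876) / 45 = 121
R = √121 = 11  ⇒  r_B = 11 − 3 = 8

rB=8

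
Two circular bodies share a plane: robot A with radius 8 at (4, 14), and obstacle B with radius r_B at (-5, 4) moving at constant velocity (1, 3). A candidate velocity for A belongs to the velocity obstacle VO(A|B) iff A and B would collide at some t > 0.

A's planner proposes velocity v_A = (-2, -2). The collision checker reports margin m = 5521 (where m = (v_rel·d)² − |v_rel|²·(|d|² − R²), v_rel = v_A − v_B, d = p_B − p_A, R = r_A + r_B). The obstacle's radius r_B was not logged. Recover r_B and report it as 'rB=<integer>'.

m = 5521
d = (-9, -10);  v_rel = (-3, -5),  |v_rel|² = 34
v_rel×d = (-3)·(-10) − (-5)·(-9) = -15
since m = R²·34 − (-15)²:  R² = (225 + 5521) / 34 = 169
R = √169 = 13  ⇒  r_B = 13 − 8 = 5

rB=5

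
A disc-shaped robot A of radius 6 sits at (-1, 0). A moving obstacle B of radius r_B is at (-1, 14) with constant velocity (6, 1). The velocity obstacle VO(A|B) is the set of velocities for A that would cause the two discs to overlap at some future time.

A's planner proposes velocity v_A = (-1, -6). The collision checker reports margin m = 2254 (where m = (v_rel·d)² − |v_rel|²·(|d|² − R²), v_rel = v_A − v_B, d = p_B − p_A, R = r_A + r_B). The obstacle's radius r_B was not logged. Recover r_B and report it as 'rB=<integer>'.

m = 2254
d = (0, 14);  v_rel = (-7, -7),  |v_rel|² = 98
v_rel×d = (-7)·(14) − (-7)·(0) = -98
since m = R²·98 − (-98)²:  R² = (9604 + 2254) / 98 = 121
R = √121 = 11  ⇒  r_B = 11 − 6 = 5

rB=5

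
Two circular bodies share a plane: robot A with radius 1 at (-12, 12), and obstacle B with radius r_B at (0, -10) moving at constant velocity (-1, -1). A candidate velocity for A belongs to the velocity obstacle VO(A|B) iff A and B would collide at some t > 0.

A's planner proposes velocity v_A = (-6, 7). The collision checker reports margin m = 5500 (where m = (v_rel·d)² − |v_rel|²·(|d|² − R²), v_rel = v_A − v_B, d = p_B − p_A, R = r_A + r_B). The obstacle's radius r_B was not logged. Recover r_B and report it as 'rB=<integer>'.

m = 5500
d = (12, -22);  v_rel = (-5, 8),  |v_rel|² = 89
v_rel×d = (-5)·(-22) − (8)·(12) = 14
since m = R²·89 − 14²:  R² = (196 + 5500) / 89 = 64
R = √64 = 8  ⇒  r_B = 8 − 1 = 7

rB=7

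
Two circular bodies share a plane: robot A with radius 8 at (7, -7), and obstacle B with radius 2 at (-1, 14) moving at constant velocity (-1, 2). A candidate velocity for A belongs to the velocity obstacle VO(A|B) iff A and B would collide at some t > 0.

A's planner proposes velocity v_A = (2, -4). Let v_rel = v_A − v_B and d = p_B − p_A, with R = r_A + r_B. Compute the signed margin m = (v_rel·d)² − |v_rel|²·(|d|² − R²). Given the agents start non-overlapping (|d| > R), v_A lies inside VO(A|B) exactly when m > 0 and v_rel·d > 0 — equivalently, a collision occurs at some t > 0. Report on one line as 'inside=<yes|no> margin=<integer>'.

d = (-8, 21),  |d|² = 505;  R = 8+2 = 10,  c = 505−10² = 405
v_rel = (3, -6),  |v_rel|² = 45;  v_rel·d = (3)·(-8) + (-6)·(21) = -150
45·t² + 300·t + 405 = 0  ⇒  m = (-150)² − 45·405 = 4275
m = 4275 > 0,  v_rel·d = -150 < 0  ⇒  outside

inside=no margin=4275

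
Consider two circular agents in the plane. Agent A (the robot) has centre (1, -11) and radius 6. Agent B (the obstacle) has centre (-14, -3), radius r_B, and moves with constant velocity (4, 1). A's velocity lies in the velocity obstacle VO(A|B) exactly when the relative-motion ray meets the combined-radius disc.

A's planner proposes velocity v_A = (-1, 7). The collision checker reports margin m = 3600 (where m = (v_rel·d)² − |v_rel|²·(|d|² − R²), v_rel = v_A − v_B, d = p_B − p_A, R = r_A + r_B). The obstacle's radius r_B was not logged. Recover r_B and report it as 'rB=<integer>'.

m = 3600
d = (-15, 8);  v_rel = (-5, 6),  |v_rel|² = 61
v_rel×d = (-5)·(8) − (6)·(-15) = 50
since m = R²·61 − 50²:  R² = (2500 + 3600) / 61 = 100
R = √100 = 10  ⇒  r_B = 10 − 6 = 4

rB=4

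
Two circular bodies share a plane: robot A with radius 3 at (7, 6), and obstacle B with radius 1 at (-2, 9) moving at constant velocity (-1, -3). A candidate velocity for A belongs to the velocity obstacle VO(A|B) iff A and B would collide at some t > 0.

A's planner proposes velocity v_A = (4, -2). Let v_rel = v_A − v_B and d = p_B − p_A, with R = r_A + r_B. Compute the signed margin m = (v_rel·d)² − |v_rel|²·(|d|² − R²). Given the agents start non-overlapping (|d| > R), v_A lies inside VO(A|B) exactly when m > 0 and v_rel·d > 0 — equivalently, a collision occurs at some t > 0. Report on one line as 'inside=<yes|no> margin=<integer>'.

d = (-9, 3),  |d|² = 90;  R = 3+1 = 4,  c = 90−4² = 74
v_rel = (5, 1),  |v_rel|² = 26;  v_rel·d = (5)·(-9) + (1)·(3) = -42
26·t² + 84·t + 74 = 0  ⇒  m = (-42)² − 26·74 = -160
m = -160 < 0,  v_rel·d = -42 < 0  ⇒  outside

inside=no margin=-160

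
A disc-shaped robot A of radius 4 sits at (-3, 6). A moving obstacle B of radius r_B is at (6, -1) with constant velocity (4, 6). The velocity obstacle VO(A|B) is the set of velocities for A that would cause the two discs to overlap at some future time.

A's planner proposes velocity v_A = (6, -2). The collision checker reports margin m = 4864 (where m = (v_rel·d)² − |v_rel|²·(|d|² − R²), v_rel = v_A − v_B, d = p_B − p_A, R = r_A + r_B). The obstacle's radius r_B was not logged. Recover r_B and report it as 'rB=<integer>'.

m = 4864
d = (9, -7);  v_rel = (2, -8),  |v_rel|² = 68
v_rel×d = (2)·(-7) − (-8)·(9) = 58
since m = R²·68 − 58²:  R² = (3364 + 4864) / 68 = 121
R = √121 = 11  ⇒  r_B = 11 − 4 = 7

rB=7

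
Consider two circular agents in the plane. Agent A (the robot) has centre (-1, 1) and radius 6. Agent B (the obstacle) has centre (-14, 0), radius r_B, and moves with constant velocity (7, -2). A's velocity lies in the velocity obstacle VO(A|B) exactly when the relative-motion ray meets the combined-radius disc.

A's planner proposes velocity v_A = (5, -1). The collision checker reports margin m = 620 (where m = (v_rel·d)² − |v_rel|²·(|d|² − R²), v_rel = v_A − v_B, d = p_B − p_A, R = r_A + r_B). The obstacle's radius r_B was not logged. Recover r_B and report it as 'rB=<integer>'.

m = 620
d = (-13, -1);  v_rel = (-2, 1),  |v_rel|² = 5
v_rel×d = (-2)·(-1) − (1)·(-13) = 15
since m = R²·5 − 15²:  R² = (225 + 620) / 5 = 169
R = √169 = 13  ⇒  r_B = 13 − 6 = 7

rB=7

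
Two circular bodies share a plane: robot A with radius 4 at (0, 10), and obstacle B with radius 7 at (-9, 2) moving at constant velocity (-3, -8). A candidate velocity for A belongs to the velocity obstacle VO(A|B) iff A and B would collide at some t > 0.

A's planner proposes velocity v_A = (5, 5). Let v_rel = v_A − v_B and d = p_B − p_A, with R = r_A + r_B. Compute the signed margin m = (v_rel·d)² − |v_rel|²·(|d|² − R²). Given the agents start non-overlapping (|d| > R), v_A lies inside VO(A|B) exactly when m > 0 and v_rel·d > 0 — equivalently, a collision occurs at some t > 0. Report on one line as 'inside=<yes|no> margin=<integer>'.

d = (-9, -8),  |d|² = 145;  R = 4+7 = 11,  c = 145−11² = 24
v_rel = (8, 13),  |v_rel|² = 233;  v_rel·d = (8)·(-9) + (13)·(-8) = -176
233·t² + 352·t + 24 = 0  ⇒  m = (-176)² − 233·24 = 25384
m = 25384 > 0,  v_rel·d = -176 < 0  ⇒  outside

inside=no margin=25384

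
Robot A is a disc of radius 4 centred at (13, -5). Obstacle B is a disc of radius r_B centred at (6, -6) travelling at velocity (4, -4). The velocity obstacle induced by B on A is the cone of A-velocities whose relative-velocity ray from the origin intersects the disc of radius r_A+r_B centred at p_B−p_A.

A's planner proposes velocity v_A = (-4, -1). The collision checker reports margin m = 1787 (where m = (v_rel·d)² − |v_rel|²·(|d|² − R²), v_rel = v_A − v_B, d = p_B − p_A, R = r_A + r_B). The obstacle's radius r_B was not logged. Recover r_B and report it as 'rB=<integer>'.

m = 1787
d = (-7, -1);  v_rel = (-8, 3),  |v_rel|² = 73
v_rel×d = (-8)·(-1) − (3)·(-7) = 29
since m = R²·73 − 29²:  R² = (841 + 1787) / 73 = 36
R = √36 = 6  ⇒  r_B = 6 − 4 = 2

rB=2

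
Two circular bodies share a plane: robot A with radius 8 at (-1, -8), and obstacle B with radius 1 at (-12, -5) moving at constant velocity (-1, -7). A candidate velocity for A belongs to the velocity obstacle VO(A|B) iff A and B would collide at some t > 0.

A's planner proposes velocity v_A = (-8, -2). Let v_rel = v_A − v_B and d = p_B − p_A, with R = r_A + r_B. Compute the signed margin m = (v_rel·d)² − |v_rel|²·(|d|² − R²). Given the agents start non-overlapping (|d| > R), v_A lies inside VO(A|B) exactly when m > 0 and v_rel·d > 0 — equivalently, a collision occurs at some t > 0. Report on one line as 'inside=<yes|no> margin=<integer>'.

d = (-11, 3),  |d|² = 130;  R = 8+1 = 9,  c = 130−9² = 49
v_rel = (-7, 5),  |v_rel|² = 74;  v_rel·d = (-7)·(-11) + (5)·(3) = 92
74·t² − 184·t + 49 = 0  ⇒  m = 92² − 74·49 = 4838
m = 4838 > 0,  v_rel·d = 92 > 0  ⇒  inside

inside=yes margin=4838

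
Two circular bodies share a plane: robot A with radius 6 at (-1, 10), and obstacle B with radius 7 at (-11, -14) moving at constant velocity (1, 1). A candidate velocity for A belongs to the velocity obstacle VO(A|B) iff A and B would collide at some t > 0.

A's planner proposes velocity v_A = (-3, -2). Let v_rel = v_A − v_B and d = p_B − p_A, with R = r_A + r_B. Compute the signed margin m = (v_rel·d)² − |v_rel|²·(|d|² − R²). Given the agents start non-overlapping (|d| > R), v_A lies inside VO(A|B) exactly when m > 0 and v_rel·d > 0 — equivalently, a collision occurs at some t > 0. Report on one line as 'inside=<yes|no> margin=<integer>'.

d = (-10, -24),  |d|² = 676;  R = 6+7 = 13,  c = 676−13² = 507
v_rel = (-4, -3),  |v_rel|² = 25;  v_rel·d = (-4)·(-10) + (-3)·(-24) = 112
25·t² − 224·t + 507 = 0  ⇒  m = 112² − 25·507 = -131
m = -131 < 0,  v_rel·d = 112 > 0  ⇒  outside

inside=no margin=-131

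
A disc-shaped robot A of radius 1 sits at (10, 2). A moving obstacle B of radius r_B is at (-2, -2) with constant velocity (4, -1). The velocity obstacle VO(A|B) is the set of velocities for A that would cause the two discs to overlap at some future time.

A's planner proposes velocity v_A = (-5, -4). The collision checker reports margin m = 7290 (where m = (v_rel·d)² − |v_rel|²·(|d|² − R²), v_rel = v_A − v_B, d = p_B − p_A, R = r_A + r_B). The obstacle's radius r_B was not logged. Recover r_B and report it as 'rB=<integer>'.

m = 7290
d = (-12, -4);  v_rel = (-9, -3),  |v_rel|² = 90
v_rel×d = (-9)·(-4) − (-3)·(-12) = 0
since m = R²·90 − 0²:  R² = (0 + 7290) / 90 = 81
R = √81 = 9  ⇒  r_B = 9 − 1 = 8

rB=8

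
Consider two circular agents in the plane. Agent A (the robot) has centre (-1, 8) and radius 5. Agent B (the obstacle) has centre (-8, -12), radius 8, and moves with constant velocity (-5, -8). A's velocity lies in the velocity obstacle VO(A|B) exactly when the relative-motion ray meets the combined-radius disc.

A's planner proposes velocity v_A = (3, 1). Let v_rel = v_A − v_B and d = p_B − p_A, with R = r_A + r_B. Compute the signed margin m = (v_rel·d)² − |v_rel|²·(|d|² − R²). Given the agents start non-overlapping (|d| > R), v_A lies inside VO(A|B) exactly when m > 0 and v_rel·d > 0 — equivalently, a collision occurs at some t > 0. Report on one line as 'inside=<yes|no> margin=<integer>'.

d = (-7, -20),  |d|² = 449;  R = 5+8 = 13,  c = 449−13² = 280
v_rel = (8, 9),  |v_rel|² = 145;  v_rel·d = (8)·(-7) + (9)·(-20) = -236
145·t² + 472·t + 280 = 0  ⇒  m = (-236)² − 145·280 = 15096
m = 15096 > 0,  v_rel·d = -236 < 0  ⇒  outside

inside=no margin=15096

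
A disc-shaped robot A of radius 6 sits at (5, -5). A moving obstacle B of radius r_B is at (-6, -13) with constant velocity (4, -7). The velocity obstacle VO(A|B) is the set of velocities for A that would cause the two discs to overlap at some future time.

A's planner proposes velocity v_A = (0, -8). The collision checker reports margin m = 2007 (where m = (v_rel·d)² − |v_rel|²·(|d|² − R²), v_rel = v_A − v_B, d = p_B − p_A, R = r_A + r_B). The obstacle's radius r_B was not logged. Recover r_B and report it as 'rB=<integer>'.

m = 2007
d = (-11, -8);  v_rel = (-4, -1),  |v_rel|² = 17
v_rel×d = (-4)·(-8) − (-1)·(-11) = 21
since m = R²·17 − 21²:  R² = (441 + 2007) / 17 = 144
R = √144 = 12  ⇒  r_B = 12 − 6 = 6

rB=6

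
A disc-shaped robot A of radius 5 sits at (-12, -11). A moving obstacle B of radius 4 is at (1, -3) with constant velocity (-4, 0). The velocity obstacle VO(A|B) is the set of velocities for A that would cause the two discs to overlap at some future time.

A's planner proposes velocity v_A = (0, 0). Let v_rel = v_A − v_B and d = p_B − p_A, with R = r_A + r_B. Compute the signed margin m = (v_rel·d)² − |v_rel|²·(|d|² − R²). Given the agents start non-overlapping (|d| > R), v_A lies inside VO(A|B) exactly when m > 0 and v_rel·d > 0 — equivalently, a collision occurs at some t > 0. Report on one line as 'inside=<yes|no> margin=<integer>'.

d = (13, 8),  |d|² = 233;  R = 5+4 = 9,  c = 233−9² = 152
v_rel = (4, 0),  |v_rel|² = 16;  v_rel·d = (4)·(13) + (0)·(8) = 52
16·t² − 104·t + 152 = 0  ⇒  m = 52² − 16·152 = 272
m = 272 > 0,  v_rel·d = 52 > 0  ⇒  inside

inside=yes margin=272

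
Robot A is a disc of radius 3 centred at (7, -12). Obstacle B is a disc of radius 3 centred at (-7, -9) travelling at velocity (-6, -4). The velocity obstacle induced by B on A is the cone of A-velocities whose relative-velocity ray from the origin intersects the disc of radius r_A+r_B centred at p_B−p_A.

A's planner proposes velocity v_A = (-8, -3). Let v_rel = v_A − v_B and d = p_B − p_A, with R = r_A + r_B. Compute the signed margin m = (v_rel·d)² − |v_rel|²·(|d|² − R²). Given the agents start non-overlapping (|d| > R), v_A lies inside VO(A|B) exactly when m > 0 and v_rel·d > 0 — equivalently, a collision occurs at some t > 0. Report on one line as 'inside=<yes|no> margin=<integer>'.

d = (-14, 3),  |d|² = 205;  R = 3+3 = 6,  c = 205−6² = 169
v_rel = (-2, 1),  |v_rel|² = 5;  v_rel·d = (-2)·(-14) + (1)·(3) = 31
5·t² − 62·t + 169 = 0  ⇒  m = 31² − 5·169 = 116
m = 116 > 0,  v_rel·d = 31 > 0  ⇒  inside

inside=yes margin=116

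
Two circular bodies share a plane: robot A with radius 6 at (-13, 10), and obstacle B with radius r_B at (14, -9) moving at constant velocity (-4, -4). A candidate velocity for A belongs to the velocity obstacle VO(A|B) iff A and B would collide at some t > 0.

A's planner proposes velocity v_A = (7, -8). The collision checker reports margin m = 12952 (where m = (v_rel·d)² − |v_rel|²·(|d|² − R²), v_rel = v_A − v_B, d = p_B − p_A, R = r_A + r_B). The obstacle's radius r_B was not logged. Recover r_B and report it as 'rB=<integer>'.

m = 12952
d = (27, -19);  v_rel = (11, -4),  |v_rel|² = 137
v_rel×d = (11)·(-19) − (-4)·(27) = -101
since m = R²·137 − (-101)²:  R² = (10201 + 12952) / 137 = 169
R = √169 = 13  ⇒  r_B = 13 − 6 = 7

rB=7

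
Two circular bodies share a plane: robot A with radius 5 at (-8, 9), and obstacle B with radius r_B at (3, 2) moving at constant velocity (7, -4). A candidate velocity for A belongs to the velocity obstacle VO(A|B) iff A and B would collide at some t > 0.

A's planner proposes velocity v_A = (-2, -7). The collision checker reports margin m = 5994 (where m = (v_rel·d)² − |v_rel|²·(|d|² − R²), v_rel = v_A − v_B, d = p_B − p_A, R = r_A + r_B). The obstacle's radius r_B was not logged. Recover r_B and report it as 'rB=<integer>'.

m = 5994
d = (11, -7);  v_rel = (-9, -3),  |v_rel|² = 90
v_rel×d = (-9)·(-7) − (-3)·(11) = 96
since m = R²·90 − 96²:  R² = (9216 + 5994) / 90 = 169
R = √169 = 13  ⇒  r_B = 13 − 5 = 8

rB=8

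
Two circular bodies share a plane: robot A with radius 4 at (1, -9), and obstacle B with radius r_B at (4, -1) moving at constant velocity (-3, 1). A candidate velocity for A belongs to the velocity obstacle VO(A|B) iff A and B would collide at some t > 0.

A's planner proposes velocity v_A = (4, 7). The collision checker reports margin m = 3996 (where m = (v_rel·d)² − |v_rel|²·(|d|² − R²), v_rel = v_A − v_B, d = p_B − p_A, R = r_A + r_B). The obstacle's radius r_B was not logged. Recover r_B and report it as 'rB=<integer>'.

m = 3996
d = (3, 8);  v_rel = (7, 6),  |v_rel|² = 85
v_rel×d = (7)·(8) − (6)·(3) = 38
since m = R²·85 − 38²:  R² = (1444 + 3996) / 85 = 64
R = √64 = 8  ⇒  r_B = 8 − 4 = 4

rB=4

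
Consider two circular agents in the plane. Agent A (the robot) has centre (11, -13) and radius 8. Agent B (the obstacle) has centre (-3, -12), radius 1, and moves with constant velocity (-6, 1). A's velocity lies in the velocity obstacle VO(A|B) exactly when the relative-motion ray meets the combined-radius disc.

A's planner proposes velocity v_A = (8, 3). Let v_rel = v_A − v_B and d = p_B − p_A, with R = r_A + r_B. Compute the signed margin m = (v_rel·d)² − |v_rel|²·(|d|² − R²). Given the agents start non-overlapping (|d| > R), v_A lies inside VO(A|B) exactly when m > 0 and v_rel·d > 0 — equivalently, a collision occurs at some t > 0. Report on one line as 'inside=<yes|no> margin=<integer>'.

d = (-14, 1),  |d|² = 197;  R = 8+1 = 9,  c = 197−9² = 116
v_rel = (14, 2),  |v_rel|² = 200;  v_rel·d = (14)·(-14) + (2)·(1) = -194
200·t² + 388·t + 116 = 0  ⇒  m = (-194)² − 200·116 = 14436
m = 14436 > 0,  v_rel·d = -194 < 0  ⇒  outside

inside=no margin=14436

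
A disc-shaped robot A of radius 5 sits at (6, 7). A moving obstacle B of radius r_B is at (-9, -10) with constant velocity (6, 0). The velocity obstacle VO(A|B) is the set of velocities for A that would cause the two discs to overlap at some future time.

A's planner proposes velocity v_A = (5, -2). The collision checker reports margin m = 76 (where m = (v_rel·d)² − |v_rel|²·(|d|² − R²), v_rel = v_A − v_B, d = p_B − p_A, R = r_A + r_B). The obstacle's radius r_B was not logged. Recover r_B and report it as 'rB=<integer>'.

m = 76
d = (-15, -17);  v_rel = (-1, -2),  |v_rel|² = 5
v_rel×d = (-1)·(-17) − (-2)·(-15) = -13
since m = R²·5 − (-13)²:  R² = (169 + 76) / 5 = 49
R = √49 = 7  ⇒  r_B = 7 − 5 = 2

rB=2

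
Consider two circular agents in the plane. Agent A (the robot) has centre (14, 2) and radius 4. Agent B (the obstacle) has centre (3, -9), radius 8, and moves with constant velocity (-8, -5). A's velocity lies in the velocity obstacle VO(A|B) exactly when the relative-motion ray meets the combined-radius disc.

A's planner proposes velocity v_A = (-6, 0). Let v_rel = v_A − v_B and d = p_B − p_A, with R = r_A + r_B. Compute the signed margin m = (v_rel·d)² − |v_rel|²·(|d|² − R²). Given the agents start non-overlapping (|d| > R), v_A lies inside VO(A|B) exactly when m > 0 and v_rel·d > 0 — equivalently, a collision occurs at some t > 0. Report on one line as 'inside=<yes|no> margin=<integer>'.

d = (-11, -11),  |d|² = 242;  R = 4+8 = 12,  c = 242−12² = 98
v_rel = (2, 5),  |v_rel|² = 29;  v_rel·d = (2)·(-11) + (5)·(-11) = -77
29·t² + 154·t + 98 = 0  ⇒  m = (-77)² − 29·98 = 3087
m = 3087 > 0,  v_rel·d = -77 < 0  ⇒  outside

inside=no margin=3087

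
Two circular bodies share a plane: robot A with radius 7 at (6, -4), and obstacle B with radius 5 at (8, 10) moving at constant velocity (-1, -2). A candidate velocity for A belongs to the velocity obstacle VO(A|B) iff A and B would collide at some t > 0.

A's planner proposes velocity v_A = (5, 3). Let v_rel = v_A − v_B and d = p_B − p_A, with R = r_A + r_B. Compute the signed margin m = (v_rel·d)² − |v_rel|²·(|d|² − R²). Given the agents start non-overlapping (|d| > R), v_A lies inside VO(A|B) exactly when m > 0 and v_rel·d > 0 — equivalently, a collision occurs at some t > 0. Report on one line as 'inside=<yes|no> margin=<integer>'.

d = (2, 14),  |d|² = 200;  R = 7+5 = 12,  c = 200−12² = 56
v_rel = (6, 5),  |v_rel|² = 61;  v_rel·d = (6)·(2) + (5)·(14) = 82
61·t² − 164·t + 56 = 0  ⇒  m = 82² − 61·56 = 3308
m = 3308 > 0,  v_rel·d = 82 > 0  ⇒  inside

inside=yes margin=3308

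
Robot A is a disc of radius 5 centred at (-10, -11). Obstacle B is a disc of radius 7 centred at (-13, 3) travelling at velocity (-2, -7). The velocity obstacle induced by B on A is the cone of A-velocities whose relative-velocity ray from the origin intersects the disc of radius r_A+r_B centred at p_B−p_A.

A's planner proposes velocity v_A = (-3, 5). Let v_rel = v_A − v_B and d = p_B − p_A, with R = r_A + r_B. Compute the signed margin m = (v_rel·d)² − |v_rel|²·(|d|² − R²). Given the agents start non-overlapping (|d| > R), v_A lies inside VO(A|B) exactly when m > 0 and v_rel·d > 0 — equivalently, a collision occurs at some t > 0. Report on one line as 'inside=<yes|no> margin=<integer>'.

d = (-3, 14),  |d|² = 205;  R = 5+7 = 12,  c = 205−12² = 61
v_rel = (-1, 12),  |v_rel|² = 145;  v_rel·d = (-1)·(-3) + (12)·(14) = 171
145·t² − 342·t + 61 = 0  ⇒  m = 171² − 145·61 = 20396
m = 20396 > 0,  v_rel·d = 171 > 0  ⇒  inside

inside=yes margin=20396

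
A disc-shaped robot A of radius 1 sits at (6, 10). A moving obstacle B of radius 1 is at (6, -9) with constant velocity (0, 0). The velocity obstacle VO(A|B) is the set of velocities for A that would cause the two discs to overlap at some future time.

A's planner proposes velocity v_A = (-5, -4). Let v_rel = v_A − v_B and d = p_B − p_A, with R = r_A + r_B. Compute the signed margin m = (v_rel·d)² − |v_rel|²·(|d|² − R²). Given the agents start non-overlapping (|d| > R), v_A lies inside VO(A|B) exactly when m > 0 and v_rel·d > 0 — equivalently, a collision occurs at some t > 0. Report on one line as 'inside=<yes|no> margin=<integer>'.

d = (0, -19),  |d|² = 361;  R = 1+1 = 2,  c = 361−2² = 357
v_rel = (-5, -4),  |v_rel|² = 41;  v_rel·d = (-5)·(0) + (-4)·(-19) = 76
41·t² − 152·t + 357 = 0  ⇒  m = 76² − 41·357 = -8861
m = -8861 < 0,  v_rel·d = 76 > 0  ⇒  outside

inside=no margin=-8861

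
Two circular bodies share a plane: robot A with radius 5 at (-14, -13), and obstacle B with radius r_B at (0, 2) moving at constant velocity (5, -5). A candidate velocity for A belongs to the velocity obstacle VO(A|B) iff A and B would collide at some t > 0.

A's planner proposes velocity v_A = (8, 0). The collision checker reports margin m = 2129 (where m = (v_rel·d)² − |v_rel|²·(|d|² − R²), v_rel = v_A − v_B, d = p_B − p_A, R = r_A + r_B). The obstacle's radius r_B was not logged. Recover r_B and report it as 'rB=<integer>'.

m = 2129
d = (14, 15);  v_rel = (3, 5),  |v_rel|² = 34
v_rel×d = (3)·(15) − (5)·(14) = -25
since m = R²·34 − (-25)²:  R² = (625 + 2129) / 34 = 81
R = √81 = 9  ⇒  r_B = 9 − 5 = 4

rB=4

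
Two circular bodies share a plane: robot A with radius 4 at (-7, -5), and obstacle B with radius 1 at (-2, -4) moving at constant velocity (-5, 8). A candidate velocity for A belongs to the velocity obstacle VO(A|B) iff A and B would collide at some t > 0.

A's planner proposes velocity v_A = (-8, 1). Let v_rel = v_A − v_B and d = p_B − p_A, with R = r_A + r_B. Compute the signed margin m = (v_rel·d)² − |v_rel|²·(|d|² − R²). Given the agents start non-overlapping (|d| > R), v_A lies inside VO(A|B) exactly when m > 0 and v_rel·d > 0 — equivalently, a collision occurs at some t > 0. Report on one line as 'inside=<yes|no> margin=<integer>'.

d = (5, 1),  |d|² = 26;  R = 4+1 = 5,  c = 26−5² = 1
v_rel = (-3, -7),  |v_rel|² = 58;  v_rel·d = (-3)·(5) + (-7)·(1) = -22
58·t² + 44·t + 1 = 0  ⇒  m = (-22)² − 58·1 = 426
m = 426 > 0,  v_rel·d = -22 < 0  ⇒  outside

inside=no margin=426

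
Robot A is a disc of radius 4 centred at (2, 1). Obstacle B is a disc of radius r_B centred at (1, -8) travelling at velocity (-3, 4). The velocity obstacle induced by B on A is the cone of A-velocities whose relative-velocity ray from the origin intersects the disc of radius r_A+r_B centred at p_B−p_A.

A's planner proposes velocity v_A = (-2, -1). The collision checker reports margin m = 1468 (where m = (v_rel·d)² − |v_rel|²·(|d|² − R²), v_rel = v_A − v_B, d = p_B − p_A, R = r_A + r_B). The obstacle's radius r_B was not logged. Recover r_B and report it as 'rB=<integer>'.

m = 1468
d = (-1, -9);  v_rel = (1, -5),  |v_rel|² = 26
v_rel×d = (1)·(-9) − (-5)·(-1) = -14
since m = R²·26 − (-14)²:  R² = (196 + 1468) / 26 = 64
R = √64 = 8  ⇒  r_B = 8 − 4 = 4

rB=4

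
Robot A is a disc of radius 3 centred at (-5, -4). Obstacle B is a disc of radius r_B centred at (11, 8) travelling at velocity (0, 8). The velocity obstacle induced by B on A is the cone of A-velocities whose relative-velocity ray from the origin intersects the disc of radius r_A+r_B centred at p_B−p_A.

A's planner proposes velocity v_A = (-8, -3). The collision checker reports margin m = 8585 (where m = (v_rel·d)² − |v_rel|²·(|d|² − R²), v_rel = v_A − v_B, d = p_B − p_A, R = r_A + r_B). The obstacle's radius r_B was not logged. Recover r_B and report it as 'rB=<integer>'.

m = 8585
d = (16, 12);  v_rel = (-8, -11),  |v_rel|² = 185
v_rel×d = (-8)·(12) − (-11)·(16) = 80
since m = R²·185 − 80²:  R² = (6400 + 8585) / 185 = 81
R = √81 = 9  ⇒  r_B = 9 − 3 = 6

rB=6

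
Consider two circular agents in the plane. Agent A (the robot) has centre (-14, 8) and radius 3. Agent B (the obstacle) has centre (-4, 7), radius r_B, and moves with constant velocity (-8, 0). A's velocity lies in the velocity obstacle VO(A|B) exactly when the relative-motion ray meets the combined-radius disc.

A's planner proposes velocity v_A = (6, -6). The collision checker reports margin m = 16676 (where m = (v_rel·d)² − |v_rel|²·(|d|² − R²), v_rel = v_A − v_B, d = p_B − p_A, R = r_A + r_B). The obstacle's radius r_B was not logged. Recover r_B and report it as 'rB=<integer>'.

m = 16676
d = (10, -1);  v_rel = (14, -6),  |v_rel|² = 232
v_rel×d = (14)·(-1) − (-6)·(10) = 46
since m = R²·232 − 46²:  R² = (2116 + 16676) / 232 = 81
R = √81 = 9  ⇒  r_B = 9 − 3 = 6

rB=6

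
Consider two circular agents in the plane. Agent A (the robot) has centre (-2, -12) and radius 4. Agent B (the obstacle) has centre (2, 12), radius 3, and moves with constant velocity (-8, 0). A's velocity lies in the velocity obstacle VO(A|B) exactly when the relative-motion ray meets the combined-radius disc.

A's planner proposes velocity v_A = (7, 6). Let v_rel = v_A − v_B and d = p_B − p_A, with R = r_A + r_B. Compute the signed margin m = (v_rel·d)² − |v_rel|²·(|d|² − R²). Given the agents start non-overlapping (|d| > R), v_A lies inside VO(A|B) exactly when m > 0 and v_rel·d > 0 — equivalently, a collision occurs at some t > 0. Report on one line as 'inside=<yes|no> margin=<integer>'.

d = (4, 24),  |d|² = 592;  R = 4+3 = 7,  c = 592−7² = 543
v_rel = (15, 6),  |v_rel|² = 261;  v_rel·d = (15)·(4) + (6)·(24) = 204
261·t² − 408·t + 543 = 0  ⇒  m = 204² − 261·543 = -100107
m = -100107 < 0,  v_rel·d = 204 > 0  ⇒  outside

inside=no margin=-100107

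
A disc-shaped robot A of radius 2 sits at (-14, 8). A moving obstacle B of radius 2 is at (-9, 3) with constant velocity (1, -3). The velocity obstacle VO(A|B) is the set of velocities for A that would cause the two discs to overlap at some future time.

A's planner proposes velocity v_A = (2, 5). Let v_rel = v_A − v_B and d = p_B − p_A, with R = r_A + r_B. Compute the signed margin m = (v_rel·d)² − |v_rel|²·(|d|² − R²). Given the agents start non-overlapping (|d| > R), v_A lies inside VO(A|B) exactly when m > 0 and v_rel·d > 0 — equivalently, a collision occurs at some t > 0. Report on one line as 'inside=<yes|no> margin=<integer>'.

d = (5, -5),  |d|² = 50;  R = 2+2 = 4,  c = 50−4² = 34
v_rel = (1, 8),  |v_rel|² = 65;  v_rel·d = (1)·(5) + (8)·(-5) = -35
65·t² + 70·t + 34 = 0  ⇒  m = (-35)² − 65·34 = -985
m = -985 < 0,  v_rel·d = -35 < 0  ⇒  outside

inside=no margin=-985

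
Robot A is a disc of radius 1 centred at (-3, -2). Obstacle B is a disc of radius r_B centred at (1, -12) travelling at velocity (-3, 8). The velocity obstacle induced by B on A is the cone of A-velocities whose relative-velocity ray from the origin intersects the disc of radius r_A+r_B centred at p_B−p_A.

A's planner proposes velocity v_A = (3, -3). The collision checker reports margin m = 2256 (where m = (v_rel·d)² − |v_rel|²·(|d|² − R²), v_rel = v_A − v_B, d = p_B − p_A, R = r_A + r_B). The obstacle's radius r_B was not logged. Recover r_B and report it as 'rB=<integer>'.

m = 2256
d = (4, -10);  v_rel = (6, -11),  |v_rel|² = 157
v_rel×d = (6)·(-10) − (-11)·(4) = -16
since m = R²·157 − (-16)²:  R² = (256 + 2256) / 157 = 16
R = √16 = 4  ⇒  r_B = 4 − 1 = 3

rB=3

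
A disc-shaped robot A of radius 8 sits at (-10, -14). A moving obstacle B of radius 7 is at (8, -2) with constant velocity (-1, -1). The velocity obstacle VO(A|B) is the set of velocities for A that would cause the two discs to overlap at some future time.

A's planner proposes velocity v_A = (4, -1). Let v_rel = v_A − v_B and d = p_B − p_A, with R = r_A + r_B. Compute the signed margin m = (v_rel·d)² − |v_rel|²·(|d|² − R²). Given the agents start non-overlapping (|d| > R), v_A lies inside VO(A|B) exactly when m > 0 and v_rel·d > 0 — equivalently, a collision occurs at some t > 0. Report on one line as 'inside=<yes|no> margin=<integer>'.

d = (18, 12),  |d|² = 468;  R = 8+7 = 15,  c = 468−15² = 243
v_rel = (5, 0),  |v_rel|² = 25;  v_rel·d = (5)·(18) + (0)·(12) = 90
25·t² − 180·t + 243 = 0  ⇒  m = 90² − 25·243 = 2025
m = 2025 > 0,  v_rel·d = 90 > 0  ⇒  inside

inside=yes margin=2025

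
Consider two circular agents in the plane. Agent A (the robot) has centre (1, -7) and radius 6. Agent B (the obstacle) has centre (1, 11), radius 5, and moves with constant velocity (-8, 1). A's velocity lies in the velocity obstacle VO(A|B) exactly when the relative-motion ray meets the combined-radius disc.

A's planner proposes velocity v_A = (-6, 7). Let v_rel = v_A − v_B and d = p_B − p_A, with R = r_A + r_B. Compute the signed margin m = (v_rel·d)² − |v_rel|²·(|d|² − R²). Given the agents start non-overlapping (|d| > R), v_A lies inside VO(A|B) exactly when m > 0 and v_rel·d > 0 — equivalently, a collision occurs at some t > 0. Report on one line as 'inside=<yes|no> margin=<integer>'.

d = (0, 18),  |d|² = 324;  R = 6+5 = 11,  c = 324−11² = 203
v_rel = (2, 6),  |v_rel|² = 40;  v_rel·d = (2)·(0) + (6)·(18) = 108
40·t² − 216·t + 203 = 0  ⇒  m = 108² − 40·203 = 3544
m = 3544 > 0,  v_rel·d = 108 > 0  ⇒  inside

inside=yes margin=3544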